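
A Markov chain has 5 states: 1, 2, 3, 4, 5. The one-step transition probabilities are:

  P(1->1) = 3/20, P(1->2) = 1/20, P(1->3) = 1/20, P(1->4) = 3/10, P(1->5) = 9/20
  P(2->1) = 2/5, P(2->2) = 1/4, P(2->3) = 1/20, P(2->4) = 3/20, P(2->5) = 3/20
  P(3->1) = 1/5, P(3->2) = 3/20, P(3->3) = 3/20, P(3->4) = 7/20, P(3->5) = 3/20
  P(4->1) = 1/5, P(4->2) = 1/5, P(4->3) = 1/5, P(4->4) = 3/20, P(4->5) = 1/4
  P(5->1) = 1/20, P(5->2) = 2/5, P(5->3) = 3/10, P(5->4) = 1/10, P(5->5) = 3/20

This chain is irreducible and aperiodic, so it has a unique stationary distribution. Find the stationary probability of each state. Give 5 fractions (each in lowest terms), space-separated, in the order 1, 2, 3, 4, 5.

The stationary distribution satisfies pi = pi * P, i.e.:
  pi_1 = 3/20*pi_1 + 2/5*pi_2 + 1/5*pi_3 + 1/5*pi_4 + 1/20*pi_5
  pi_2 = 1/20*pi_1 + 1/4*pi_2 + 3/20*pi_3 + 1/5*pi_4 + 2/5*pi_5
  pi_3 = 1/20*pi_1 + 1/20*pi_2 + 3/20*pi_3 + 1/5*pi_4 + 3/10*pi_5
  pi_4 = 3/10*pi_1 + 3/20*pi_2 + 7/20*pi_3 + 3/20*pi_4 + 1/10*pi_5
  pi_5 = 9/20*pi_1 + 3/20*pi_2 + 3/20*pi_3 + 1/4*pi_4 + 3/20*pi_5
with normalization: pi_1 + pi_2 + pi_3 + pi_4 + pi_5 = 1.

Using the first 4 balance equations plus normalization, the linear system A*pi = b is:
  [-17/20, 2/5, 1/5, 1/5, 1/20] . pi = 0
  [1/20, -3/4, 3/20, 1/5, 2/5] . pi = 0
  [1/20, 1/20, -17/20, 1/5, 3/10] . pi = 0
  [3/10, 3/20, 7/20, -17/20, 1/10] . pi = 0
  [1, 1, 1, 1, 1] . pi = 1

Solving yields:
  pi_1 = 9813/49202
  pi_2 = 21587/98404
  pi_3 = 15009/98404
  pi_4 = 4894/24601
  pi_5 = 11303/49202

Verification (pi * P):
  9813/49202*3/20 + 21587/98404*2/5 + 15009/98404*1/5 + 4894/24601*1/5 + 11303/49202*1/20 = 9813/49202 = pi_1  (ok)
  9813/49202*1/20 + 21587/98404*1/4 + 15009/98404*3/20 + 4894/24601*1/5 + 11303/49202*2/5 = 21587/98404 = pi_2  (ok)
  9813/49202*1/20 + 21587/98404*1/20 + 15009/98404*3/20 + 4894/24601*1/5 + 11303/49202*3/10 = 15009/98404 = pi_3  (ok)
  9813/49202*3/10 + 21587/98404*3/20 + 15009/98404*7/20 + 4894/24601*3/20 + 11303/49202*1/10 = 4894/24601 = pi_4  (ok)
  9813/49202*9/20 + 21587/98404*3/20 + 15009/98404*3/20 + 4894/24601*1/4 + 11303/49202*3/20 = 11303/49202 = pi_5  (ok)

Answer: 9813/49202 21587/98404 15009/98404 4894/24601 11303/49202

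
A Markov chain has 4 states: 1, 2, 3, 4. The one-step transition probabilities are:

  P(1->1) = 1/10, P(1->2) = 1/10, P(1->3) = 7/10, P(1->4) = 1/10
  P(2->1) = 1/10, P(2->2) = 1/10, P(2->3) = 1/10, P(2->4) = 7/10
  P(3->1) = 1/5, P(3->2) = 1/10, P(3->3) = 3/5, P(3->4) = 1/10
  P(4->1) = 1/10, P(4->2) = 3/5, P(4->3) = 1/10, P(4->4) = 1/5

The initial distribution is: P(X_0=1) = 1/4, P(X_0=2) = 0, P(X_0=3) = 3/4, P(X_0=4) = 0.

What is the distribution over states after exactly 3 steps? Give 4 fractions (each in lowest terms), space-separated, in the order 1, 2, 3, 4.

Propagating the distribution step by step (d_{t+1} = d_t * P):
d_0 = (1=1/4, 2=0, 3=3/4, 4=0)
  d_1[1] = 1/4*1/10 + 0*1/10 + 3/4*1/5 + 0*1/10 = 7/40
  d_1[2] = 1/4*1/10 + 0*1/10 + 3/4*1/10 + 0*3/5 = 1/10
  d_1[3] = 1/4*7/10 + 0*1/10 + 3/4*3/5 + 0*1/10 = 5/8
  d_1[4] = 1/4*1/10 + 0*7/10 + 3/4*1/10 + 0*1/5 = 1/10
d_1 = (1=7/40, 2=1/10, 3=5/8, 4=1/10)
  d_2[1] = 7/40*1/10 + 1/10*1/10 + 5/8*1/5 + 1/10*1/10 = 13/80
  d_2[2] = 7/40*1/10 + 1/10*1/10 + 5/8*1/10 + 1/10*3/5 = 3/20
  d_2[3] = 7/40*7/10 + 1/10*1/10 + 5/8*3/5 + 1/10*1/10 = 207/400
  d_2[4] = 7/40*1/10 + 1/10*7/10 + 5/8*1/10 + 1/10*1/5 = 17/100
d_2 = (1=13/80, 2=3/20, 3=207/400, 4=17/100)
  d_3[1] = 13/80*1/10 + 3/20*1/10 + 207/400*1/5 + 17/100*1/10 = 607/4000
  d_3[2] = 13/80*1/10 + 3/20*1/10 + 207/400*1/10 + 17/100*3/5 = 37/200
  d_3[3] = 13/80*7/10 + 3/20*1/10 + 207/400*3/5 + 17/100*1/10 = 73/160
  d_3[4] = 13/80*1/10 + 3/20*7/10 + 207/400*1/10 + 17/100*1/5 = 207/1000
d_3 = (1=607/4000, 2=37/200, 3=73/160, 4=207/1000)

Answer: 607/4000 37/200 73/160 207/1000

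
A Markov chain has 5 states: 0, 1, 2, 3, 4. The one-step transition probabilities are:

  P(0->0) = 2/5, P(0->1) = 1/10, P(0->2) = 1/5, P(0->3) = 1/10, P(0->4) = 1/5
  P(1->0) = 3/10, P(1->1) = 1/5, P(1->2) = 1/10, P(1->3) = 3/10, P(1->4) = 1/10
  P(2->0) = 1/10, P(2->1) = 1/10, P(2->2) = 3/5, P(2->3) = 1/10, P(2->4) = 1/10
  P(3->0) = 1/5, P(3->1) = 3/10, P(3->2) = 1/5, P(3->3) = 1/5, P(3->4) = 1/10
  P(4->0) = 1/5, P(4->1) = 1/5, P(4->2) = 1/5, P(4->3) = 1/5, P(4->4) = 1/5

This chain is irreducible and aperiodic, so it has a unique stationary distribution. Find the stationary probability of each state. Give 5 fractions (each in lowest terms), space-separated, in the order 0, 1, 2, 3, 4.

Answer: 100/431 70/431 132/431 70/431 59/431

Derivation:
The stationary distribution satisfies pi = pi * P, i.e.:
  pi_0 = 2/5*pi_0 + 3/10*pi_1 + 1/10*pi_2 + 1/5*pi_3 + 1/5*pi_4
  pi_1 = 1/10*pi_0 + 1/5*pi_1 + 1/10*pi_2 + 3/10*pi_3 + 1/5*pi_4
  pi_2 = 1/5*pi_0 + 1/10*pi_1 + 3/5*pi_2 + 1/5*pi_3 + 1/5*pi_4
  pi_3 = 1/10*pi_0 + 3/10*pi_1 + 1/10*pi_2 + 1/5*pi_3 + 1/5*pi_4
  pi_4 = 1/5*pi_0 + 1/10*pi_1 + 1/10*pi_2 + 1/10*pi_3 + 1/5*pi_4
with normalization: pi_0 + pi_1 + pi_2 + pi_3 + pi_4 = 1.

Using the first 4 balance equations plus normalization, the linear system A*pi = b is:
  [-3/5, 3/10, 1/10, 1/5, 1/5] . pi = 0
  [1/10, -4/5, 1/10, 3/10, 1/5] . pi = 0
  [1/5, 1/10, -2/5, 1/5, 1/5] . pi = 0
  [1/10, 3/10, 1/10, -4/5, 1/5] . pi = 0
  [1, 1, 1, 1, 1] . pi = 1

Solving yields:
  pi_0 = 100/431
  pi_1 = 70/431
  pi_2 = 132/431
  pi_3 = 70/431
  pi_4 = 59/431

Verification (pi * P):
  100/431*2/5 + 70/431*3/10 + 132/431*1/10 + 70/431*1/5 + 59/431*1/5 = 100/431 = pi_0  (ok)
  100/431*1/10 + 70/431*1/5 + 132/431*1/10 + 70/431*3/10 + 59/431*1/5 = 70/431 = pi_1  (ok)
  100/431*1/5 + 70/431*1/10 + 132/431*3/5 + 70/431*1/5 + 59/431*1/5 = 132/431 = pi_2  (ok)
  100/431*1/10 + 70/431*3/10 + 132/431*1/10 + 70/431*1/5 + 59/431*1/5 = 70/431 = pi_3  (ok)
  100/431*1/5 + 70/431*1/10 + 132/431*1/10 + 70/431*1/10 + 59/431*1/5 = 59/431 = pi_4  (ok)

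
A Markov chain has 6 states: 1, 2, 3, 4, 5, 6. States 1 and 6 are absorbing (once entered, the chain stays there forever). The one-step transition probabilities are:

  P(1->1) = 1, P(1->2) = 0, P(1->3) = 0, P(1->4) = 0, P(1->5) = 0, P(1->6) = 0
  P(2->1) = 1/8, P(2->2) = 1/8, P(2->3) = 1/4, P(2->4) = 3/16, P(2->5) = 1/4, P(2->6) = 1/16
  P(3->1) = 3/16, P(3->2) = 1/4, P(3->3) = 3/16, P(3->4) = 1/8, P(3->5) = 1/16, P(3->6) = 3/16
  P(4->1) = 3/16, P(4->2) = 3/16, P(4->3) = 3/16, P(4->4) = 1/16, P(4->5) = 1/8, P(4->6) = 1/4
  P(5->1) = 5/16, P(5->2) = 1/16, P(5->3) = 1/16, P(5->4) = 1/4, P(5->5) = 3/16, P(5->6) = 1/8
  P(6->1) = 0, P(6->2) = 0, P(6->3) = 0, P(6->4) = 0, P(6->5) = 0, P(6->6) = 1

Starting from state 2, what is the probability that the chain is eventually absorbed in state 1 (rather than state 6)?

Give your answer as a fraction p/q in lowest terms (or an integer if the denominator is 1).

Let a_i = P(absorbed in 1 | start in state i).
Boundary conditions: a_1 = 1, a_6 = 0.
For each transient state i, a_i = sum_j P(i->j) * a_j:
  a_2 = 1/8*a_1 + 1/8*a_2 + 1/4*a_3 + 3/16*a_4 + 1/4*a_5 + 1/16*a_6
  a_3 = 3/16*a_1 + 1/4*a_2 + 3/16*a_3 + 1/8*a_4 + 1/16*a_5 + 3/16*a_6
  a_4 = 3/16*a_1 + 3/16*a_2 + 3/16*a_3 + 1/16*a_4 + 1/8*a_5 + 1/4*a_6
  a_5 = 5/16*a_1 + 1/16*a_2 + 1/16*a_3 + 1/4*a_4 + 3/16*a_5 + 1/8*a_6

Substituting a_1 = 1 and a_6 = 0, rearrange to (I - Q) a = r where r[i] = P(i -> 1):
  [7/8, -1/4, -3/16, -1/4] . (a_2, a_3, a_4, a_5) = 1/8
  [-1/4, 13/16, -1/8, -1/16] . (a_2, a_3, a_4, a_5) = 3/16
  [-3/16, -3/16, 15/16, -1/8] . (a_2, a_3, a_4, a_5) = 3/16
  [-1/16, -1/16, -1/4, 13/16] . (a_2, a_3, a_4, a_5) = 5/16

Solving yields:
  a_2 = 14696/25153
  a_3 = 13505/25153
  a_4 = 12774/25153
  a_5 = 15774/25153

Starting state is 2, so the absorption probability is a_2 = 14696/25153.

Answer: 14696/25153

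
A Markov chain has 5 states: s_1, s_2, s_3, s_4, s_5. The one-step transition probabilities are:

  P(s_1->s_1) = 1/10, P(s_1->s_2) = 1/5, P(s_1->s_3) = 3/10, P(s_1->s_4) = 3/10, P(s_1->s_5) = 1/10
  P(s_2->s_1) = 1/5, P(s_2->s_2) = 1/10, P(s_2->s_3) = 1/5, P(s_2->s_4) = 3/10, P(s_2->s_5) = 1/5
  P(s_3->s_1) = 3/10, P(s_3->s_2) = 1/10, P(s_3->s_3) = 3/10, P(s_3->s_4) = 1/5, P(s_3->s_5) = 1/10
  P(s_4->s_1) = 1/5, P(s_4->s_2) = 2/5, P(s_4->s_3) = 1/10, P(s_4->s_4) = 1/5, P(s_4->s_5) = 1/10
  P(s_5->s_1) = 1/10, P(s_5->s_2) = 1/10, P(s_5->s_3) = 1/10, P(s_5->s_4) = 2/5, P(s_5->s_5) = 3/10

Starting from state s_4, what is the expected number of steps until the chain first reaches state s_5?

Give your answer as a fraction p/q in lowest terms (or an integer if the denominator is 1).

Answer: 5765/709

Derivation:
Let h_i = expected steps to first reach s_5 from state i.
Boundary: h_s_5 = 0.
First-step equations for the other states:
  h_s_1 = 1 + 1/10*h_s_1 + 1/5*h_s_2 + 3/10*h_s_3 + 3/10*h_s_4 + 1/10*h_s_5
  h_s_2 = 1 + 1/5*h_s_1 + 1/10*h_s_2 + 1/5*h_s_3 + 3/10*h_s_4 + 1/5*h_s_5
  h_s_3 = 1 + 3/10*h_s_1 + 1/10*h_s_2 + 3/10*h_s_3 + 1/5*h_s_4 + 1/10*h_s_5
  h_s_4 = 1 + 1/5*h_s_1 + 2/5*h_s_2 + 1/10*h_s_3 + 1/5*h_s_4 + 1/10*h_s_5

Substituting h_s_5 = 0 and rearranging gives the linear system (I - Q) h = 1:
  [9/10, -1/5, -3/10, -3/10] . (h_s_1, h_s_2, h_s_3, h_s_4) = 1
  [-1/5, 9/10, -1/5, -3/10] . (h_s_1, h_s_2, h_s_3, h_s_4) = 1
  [-3/10, -1/10, 7/10, -1/5] . (h_s_1, h_s_2, h_s_3, h_s_4) = 1
  [-1/5, -2/5, -1/10, 4/5] . (h_s_1, h_s_2, h_s_3, h_s_4) = 1

Solving yields:
  h_s_1 = 5875/709
  h_s_2 = 5335/709
  h_s_3 = 5940/709
  h_s_4 = 5765/709

Starting state is s_4, so the expected hitting time is h_s_4 = 5765/709.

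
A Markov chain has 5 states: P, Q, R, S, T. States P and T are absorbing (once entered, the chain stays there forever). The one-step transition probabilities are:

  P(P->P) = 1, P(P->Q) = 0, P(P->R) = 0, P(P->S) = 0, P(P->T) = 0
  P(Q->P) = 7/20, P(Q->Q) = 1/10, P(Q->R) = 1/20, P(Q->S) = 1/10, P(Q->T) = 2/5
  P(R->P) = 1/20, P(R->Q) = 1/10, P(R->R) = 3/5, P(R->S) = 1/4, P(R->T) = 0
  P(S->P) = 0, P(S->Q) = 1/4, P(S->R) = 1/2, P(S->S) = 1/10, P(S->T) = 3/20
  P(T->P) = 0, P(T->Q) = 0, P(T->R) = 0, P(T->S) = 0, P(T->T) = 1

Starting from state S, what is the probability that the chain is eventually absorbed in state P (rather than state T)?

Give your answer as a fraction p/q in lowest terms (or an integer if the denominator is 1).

Answer: 605/1511

Derivation:
Let a_i = P(absorbed in P | start in state i).
Boundary conditions: a_P = 1, a_T = 0.
For each transient state i, a_i = sum_j P(i->j) * a_j:
  a_Q = 7/20*a_P + 1/10*a_Q + 1/20*a_R + 1/10*a_S + 2/5*a_T
  a_R = 1/20*a_P + 1/10*a_Q + 3/5*a_R + 1/4*a_S + 0*a_T
  a_S = 0*a_P + 1/4*a_Q + 1/2*a_R + 1/10*a_S + 3/20*a_T

Substituting a_P = 1 and a_T = 0, rearrange to (I - Q) a = r where r[i] = P(i -> P):
  [9/10, -1/20, -1/10] . (a_Q, a_R, a_S) = 7/20
  [-1/10, 2/5, -1/4] . (a_Q, a_R, a_S) = 1/20
  [-1/4, -1/2, 9/10] . (a_Q, a_R, a_S) = 0

Solving yields:
  a_Q = 696/1511
  a_R = 741/1511
  a_S = 605/1511

Starting state is S, so the absorption probability is a_S = 605/1511.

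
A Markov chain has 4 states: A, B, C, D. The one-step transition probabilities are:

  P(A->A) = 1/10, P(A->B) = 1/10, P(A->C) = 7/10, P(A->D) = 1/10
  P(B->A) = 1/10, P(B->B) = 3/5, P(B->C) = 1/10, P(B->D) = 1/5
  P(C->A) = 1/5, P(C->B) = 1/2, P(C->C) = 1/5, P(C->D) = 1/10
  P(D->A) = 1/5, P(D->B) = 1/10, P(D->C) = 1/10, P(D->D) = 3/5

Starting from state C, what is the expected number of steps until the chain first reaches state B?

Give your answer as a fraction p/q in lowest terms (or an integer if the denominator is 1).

Let h_i = expected steps to first reach B from state i.
Boundary: h_B = 0.
First-step equations for the other states:
  h_A = 1 + 1/10*h_A + 1/10*h_B + 7/10*h_C + 1/10*h_D
  h_C = 1 + 1/5*h_A + 1/2*h_B + 1/5*h_C + 1/10*h_D
  h_D = 1 + 1/5*h_A + 1/10*h_B + 1/10*h_C + 3/5*h_D

Substituting h_B = 0 and rearranging gives the linear system (I - Q) h = 1:
  [9/10, -7/10, -1/10] . (h_A, h_C, h_D) = 1
  [-1/5, 4/5, -1/10] . (h_A, h_C, h_D) = 1
  [-1/5, -1/10, 2/5] . (h_A, h_C, h_D) = 1

Solving yields:
  h_A = 750/191
  h_C = 550/191
  h_D = 990/191

Starting state is C, so the expected hitting time is h_C = 550/191.

Answer: 550/191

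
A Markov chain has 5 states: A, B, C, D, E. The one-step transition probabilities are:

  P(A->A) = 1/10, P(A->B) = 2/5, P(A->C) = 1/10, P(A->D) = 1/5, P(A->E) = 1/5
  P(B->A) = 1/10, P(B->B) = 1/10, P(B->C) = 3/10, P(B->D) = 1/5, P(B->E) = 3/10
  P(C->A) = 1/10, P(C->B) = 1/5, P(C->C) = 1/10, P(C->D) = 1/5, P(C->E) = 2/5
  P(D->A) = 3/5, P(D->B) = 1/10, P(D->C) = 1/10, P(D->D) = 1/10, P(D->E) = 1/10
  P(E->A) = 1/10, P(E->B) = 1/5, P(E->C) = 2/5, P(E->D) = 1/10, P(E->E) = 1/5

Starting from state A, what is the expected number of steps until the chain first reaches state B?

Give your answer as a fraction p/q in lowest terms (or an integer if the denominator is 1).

Answer: 40/11

Derivation:
Let h_i = expected steps to first reach B from state i.
Boundary: h_B = 0.
First-step equations for the other states:
  h_A = 1 + 1/10*h_A + 2/5*h_B + 1/10*h_C + 1/5*h_D + 1/5*h_E
  h_C = 1 + 1/10*h_A + 1/5*h_B + 1/10*h_C + 1/5*h_D + 2/5*h_E
  h_D = 1 + 3/5*h_A + 1/10*h_B + 1/10*h_C + 1/10*h_D + 1/10*h_E
  h_E = 1 + 1/10*h_A + 1/5*h_B + 2/5*h_C + 1/10*h_D + 1/5*h_E

Substituting h_B = 0 and rearranging gives the linear system (I - Q) h = 1:
  [9/10, -1/10, -1/5, -1/5] . (h_A, h_C, h_D, h_E) = 1
  [-1/10, 9/10, -1/5, -2/5] . (h_A, h_C, h_D, h_E) = 1
  [-3/5, -1/10, 9/10, -1/10] . (h_A, h_C, h_D, h_E) = 1
  [-1/10, -2/5, -1/10, 4/5] . (h_A, h_C, h_D, h_E) = 1

Solving yields:
  h_A = 40/11
  h_C = 50/11
  h_D = 50/11
  h_E = 50/11

Starting state is A, so the expected hitting time is h_A = 40/11.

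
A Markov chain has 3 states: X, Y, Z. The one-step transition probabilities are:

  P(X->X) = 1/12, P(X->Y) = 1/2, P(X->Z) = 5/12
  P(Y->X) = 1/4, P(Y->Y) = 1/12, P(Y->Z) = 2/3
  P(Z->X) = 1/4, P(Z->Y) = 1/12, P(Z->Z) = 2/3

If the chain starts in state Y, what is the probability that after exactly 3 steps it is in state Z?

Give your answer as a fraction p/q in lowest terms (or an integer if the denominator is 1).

Computing P^3 by repeated multiplication:
P^1 =
  X: [1/12, 1/2, 5/12]
  Y: [1/4, 1/12, 2/3]
  Z: [1/4, 1/12, 2/3]
P^2 =
  X: [17/72, 17/144, 31/48]
  Y: [5/24, 3/16, 29/48]
  Z: [5/24, 3/16, 29/48]
P^3 =
  X: [91/432, 157/864, 175/288]
  Y: [31/144, 49/288, 59/96]
  Z: [31/144, 49/288, 59/96]

(P^3)[Y -> Z] = 59/96

Answer: 59/96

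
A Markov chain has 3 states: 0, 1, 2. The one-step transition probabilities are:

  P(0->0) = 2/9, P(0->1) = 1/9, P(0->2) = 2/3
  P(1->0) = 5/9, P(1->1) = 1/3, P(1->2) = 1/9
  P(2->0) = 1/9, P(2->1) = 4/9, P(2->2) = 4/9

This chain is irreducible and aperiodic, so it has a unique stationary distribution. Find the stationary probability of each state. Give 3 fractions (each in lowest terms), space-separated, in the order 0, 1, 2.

The stationary distribution satisfies pi = pi * P, i.e.:
  pi_0 = 2/9*pi_0 + 5/9*pi_1 + 1/9*pi_2
  pi_1 = 1/9*pi_0 + 1/3*pi_1 + 4/9*pi_2
  pi_2 = 2/3*pi_0 + 1/9*pi_1 + 4/9*pi_2
with normalization: pi_0 + pi_1 + pi_2 = 1.

Using the first 2 balance equations plus normalization, the linear system A*pi = b is:
  [-7/9, 5/9, 1/9] . pi = 0
  [1/9, -2/3, 4/9] . pi = 0
  [1, 1, 1] . pi = 1

Solving yields:
  pi_0 = 13/46
  pi_1 = 29/92
  pi_2 = 37/92

Verification (pi * P):
  13/46*2/9 + 29/92*5/9 + 37/92*1/9 = 13/46 = pi_0  (ok)
  13/46*1/9 + 29/92*1/3 + 37/92*4/9 = 29/92 = pi_1  (ok)
  13/46*2/3 + 29/92*1/9 + 37/92*4/9 = 37/92 = pi_2  (ok)

Answer: 13/46 29/92 37/92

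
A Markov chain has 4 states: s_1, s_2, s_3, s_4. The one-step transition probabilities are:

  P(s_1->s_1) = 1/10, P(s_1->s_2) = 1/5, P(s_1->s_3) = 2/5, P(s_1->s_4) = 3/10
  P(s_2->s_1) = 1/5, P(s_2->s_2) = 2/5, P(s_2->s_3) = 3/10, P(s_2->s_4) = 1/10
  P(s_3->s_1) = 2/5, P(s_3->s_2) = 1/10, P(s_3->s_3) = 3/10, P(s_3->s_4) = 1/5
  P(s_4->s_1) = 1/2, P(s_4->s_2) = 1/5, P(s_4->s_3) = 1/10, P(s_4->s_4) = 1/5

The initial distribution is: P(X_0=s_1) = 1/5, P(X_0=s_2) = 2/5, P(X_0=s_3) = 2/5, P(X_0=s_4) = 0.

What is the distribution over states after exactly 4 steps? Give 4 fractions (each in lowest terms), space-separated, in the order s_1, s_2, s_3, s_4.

Answer: 2911/10000 5349/25000 14371/50000 1297/6250

Derivation:
Propagating the distribution step by step (d_{t+1} = d_t * P):
d_0 = (s_1=1/5, s_2=2/5, s_3=2/5, s_4=0)
  d_1[s_1] = 1/5*1/10 + 2/5*1/5 + 2/5*2/5 + 0*1/2 = 13/50
  d_1[s_2] = 1/5*1/5 + 2/5*2/5 + 2/5*1/10 + 0*1/5 = 6/25
  d_1[s_3] = 1/5*2/5 + 2/5*3/10 + 2/5*3/10 + 0*1/10 = 8/25
  d_1[s_4] = 1/5*3/10 + 2/5*1/10 + 2/5*1/5 + 0*1/5 = 9/50
d_1 = (s_1=13/50, s_2=6/25, s_3=8/25, s_4=9/50)
  d_2[s_1] = 13/50*1/10 + 6/25*1/5 + 8/25*2/5 + 9/50*1/2 = 73/250
  d_2[s_2] = 13/50*1/5 + 6/25*2/5 + 8/25*1/10 + 9/50*1/5 = 27/125
  d_2[s_3] = 13/50*2/5 + 6/25*3/10 + 8/25*3/10 + 9/50*1/10 = 29/100
  d_2[s_4] = 13/50*3/10 + 6/25*1/10 + 8/25*1/5 + 9/50*1/5 = 101/500
d_2 = (s_1=73/250, s_2=27/125, s_3=29/100, s_4=101/500)
  d_3[s_1] = 73/250*1/10 + 27/125*1/5 + 29/100*2/5 + 101/500*1/2 = 1447/5000
  d_3[s_2] = 73/250*1/5 + 27/125*2/5 + 29/100*1/10 + 101/500*1/5 = 1071/5000
  d_3[s_3] = 73/250*2/5 + 27/125*3/10 + 29/100*3/10 + 101/500*1/10 = 361/1250
  d_3[s_4] = 73/250*3/10 + 27/125*1/10 + 29/100*1/5 + 101/500*1/5 = 519/2500
d_3 = (s_1=1447/5000, s_2=1071/5000, s_3=361/1250, s_4=519/2500)
  d_4[s_1] = 1447/5000*1/10 + 1071/5000*1/5 + 361/1250*2/5 + 519/2500*1/2 = 2911/10000
  d_4[s_2] = 1447/5000*1/5 + 1071/5000*2/5 + 361/1250*1/10 + 519/2500*1/5 = 5349/25000
  d_4[s_3] = 1447/5000*2/5 + 1071/5000*3/10 + 361/1250*3/10 + 519/2500*1/10 = 14371/50000
  d_4[s_4] = 1447/5000*3/10 + 1071/5000*1/10 + 361/1250*1/5 + 519/2500*1/5 = 1297/6250
d_4 = (s_1=2911/10000, s_2=5349/25000, s_3=14371/50000, s_4=1297/6250)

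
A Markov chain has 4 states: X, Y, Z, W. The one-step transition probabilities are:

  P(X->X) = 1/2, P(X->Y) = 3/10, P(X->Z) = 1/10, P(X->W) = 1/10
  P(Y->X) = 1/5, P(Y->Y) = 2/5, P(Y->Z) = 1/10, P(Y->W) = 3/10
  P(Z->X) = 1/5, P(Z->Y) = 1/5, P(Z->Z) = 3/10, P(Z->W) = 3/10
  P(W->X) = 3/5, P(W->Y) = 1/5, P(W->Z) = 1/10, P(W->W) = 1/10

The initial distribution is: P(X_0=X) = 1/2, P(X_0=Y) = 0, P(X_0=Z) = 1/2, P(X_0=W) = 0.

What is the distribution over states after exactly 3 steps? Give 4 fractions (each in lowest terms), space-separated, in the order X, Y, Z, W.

Answer: 783/2000 591/2000 16/125 37/200

Derivation:
Propagating the distribution step by step (d_{t+1} = d_t * P):
d_0 = (X=1/2, Y=0, Z=1/2, W=0)
  d_1[X] = 1/2*1/2 + 0*1/5 + 1/2*1/5 + 0*3/5 = 7/20
  d_1[Y] = 1/2*3/10 + 0*2/5 + 1/2*1/5 + 0*1/5 = 1/4
  d_1[Z] = 1/2*1/10 + 0*1/10 + 1/2*3/10 + 0*1/10 = 1/5
  d_1[W] = 1/2*1/10 + 0*3/10 + 1/2*3/10 + 0*1/10 = 1/5
d_1 = (X=7/20, Y=1/4, Z=1/5, W=1/5)
  d_2[X] = 7/20*1/2 + 1/4*1/5 + 1/5*1/5 + 1/5*3/5 = 77/200
  d_2[Y] = 7/20*3/10 + 1/4*2/5 + 1/5*1/5 + 1/5*1/5 = 57/200
  d_2[Z] = 7/20*1/10 + 1/4*1/10 + 1/5*3/10 + 1/5*1/10 = 7/50
  d_2[W] = 7/20*1/10 + 1/4*3/10 + 1/5*3/10 + 1/5*1/10 = 19/100
d_2 = (X=77/200, Y=57/200, Z=7/50, W=19/100)
  d_3[X] = 77/200*1/2 + 57/200*1/5 + 7/50*1/5 + 19/100*3/5 = 783/2000
  d_3[Y] = 77/200*3/10 + 57/200*2/5 + 7/50*1/5 + 19/100*1/5 = 591/2000
  d_3[Z] = 77/200*1/10 + 57/200*1/10 + 7/50*3/10 + 19/100*1/10 = 16/125
  d_3[W] = 77/200*1/10 + 57/200*3/10 + 7/50*3/10 + 19/100*1/10 = 37/200
d_3 = (X=783/2000, Y=591/2000, Z=16/125, W=37/200)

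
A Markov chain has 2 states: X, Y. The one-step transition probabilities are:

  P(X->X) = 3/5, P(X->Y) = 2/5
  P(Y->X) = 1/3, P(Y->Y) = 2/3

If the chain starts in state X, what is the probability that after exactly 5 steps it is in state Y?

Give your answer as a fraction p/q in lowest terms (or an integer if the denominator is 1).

Answer: 137882/253125

Derivation:
Computing P^5 by repeated multiplication:
P^1 =
  X: [3/5, 2/5]
  Y: [1/3, 2/3]
P^2 =
  X: [37/75, 38/75]
  Y: [19/45, 26/45]
P^3 =
  X: [523/1125, 602/1125]
  Y: [301/675, 374/675]
P^4 =
  X: [7717/16875, 9158/16875]
  Y: [4579/10125, 5546/10125]
P^5 =
  X: [115243/253125, 137882/253125]
  Y: [68941/151875, 82934/151875]

(P^5)[X -> Y] = 137882/253125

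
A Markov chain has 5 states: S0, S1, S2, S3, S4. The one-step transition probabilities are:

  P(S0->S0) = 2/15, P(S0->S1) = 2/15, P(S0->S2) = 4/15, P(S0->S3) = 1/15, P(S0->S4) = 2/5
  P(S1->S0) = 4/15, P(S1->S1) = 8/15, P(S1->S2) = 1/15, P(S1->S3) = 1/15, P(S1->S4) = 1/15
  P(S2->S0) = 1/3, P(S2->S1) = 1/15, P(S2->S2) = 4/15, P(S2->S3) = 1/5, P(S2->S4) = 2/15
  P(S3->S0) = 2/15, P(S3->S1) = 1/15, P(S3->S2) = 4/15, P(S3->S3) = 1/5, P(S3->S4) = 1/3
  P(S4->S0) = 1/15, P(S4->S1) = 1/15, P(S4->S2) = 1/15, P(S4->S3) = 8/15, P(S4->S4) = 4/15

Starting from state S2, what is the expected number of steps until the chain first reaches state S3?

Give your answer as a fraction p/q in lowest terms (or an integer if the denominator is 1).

Let h_i = expected steps to first reach S3 from state i.
Boundary: h_S3 = 0.
First-step equations for the other states:
  h_S0 = 1 + 2/15*h_S0 + 2/15*h_S1 + 4/15*h_S2 + 1/15*h_S3 + 2/5*h_S4
  h_S1 = 1 + 4/15*h_S0 + 8/15*h_S1 + 1/15*h_S2 + 1/15*h_S3 + 1/15*h_S4
  h_S2 = 1 + 1/3*h_S0 + 1/15*h_S1 + 4/15*h_S2 + 1/5*h_S3 + 2/15*h_S4
  h_S4 = 1 + 1/15*h_S0 + 1/15*h_S1 + 1/15*h_S2 + 8/15*h_S3 + 4/15*h_S4

Substituting h_S3 = 0 and rearranging gives the linear system (I - Q) h = 1:
  [13/15, -2/15, -4/15, -2/5] . (h_S0, h_S1, h_S2, h_S4) = 1
  [-4/15, 7/15, -1/15, -1/15] . (h_S0, h_S1, h_S2, h_S4) = 1
  [-1/3, -1/15, 11/15, -2/15] . (h_S0, h_S1, h_S2, h_S4) = 1
  [-1/15, -1/15, -1/15, 11/15] . (h_S0, h_S1, h_S2, h_S4) = 1

Solving yields:
  h_S0 = 15660/3317
  h_S1 = 39015/6634
  h_S2 = 30135/6634
  h_S4 = 9090/3317

Starting state is S2, so the expected hitting time is h_S2 = 30135/6634.

Answer: 30135/6634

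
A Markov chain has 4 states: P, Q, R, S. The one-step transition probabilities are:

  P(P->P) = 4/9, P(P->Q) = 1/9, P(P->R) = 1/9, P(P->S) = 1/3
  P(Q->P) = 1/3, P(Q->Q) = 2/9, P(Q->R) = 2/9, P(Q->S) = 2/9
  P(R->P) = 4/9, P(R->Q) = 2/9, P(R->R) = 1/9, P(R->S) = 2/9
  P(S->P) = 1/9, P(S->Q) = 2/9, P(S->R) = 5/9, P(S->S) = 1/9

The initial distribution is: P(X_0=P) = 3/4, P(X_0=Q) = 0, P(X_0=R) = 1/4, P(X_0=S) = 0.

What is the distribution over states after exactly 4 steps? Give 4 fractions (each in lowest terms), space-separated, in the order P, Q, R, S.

Propagating the distribution step by step (d_{t+1} = d_t * P):
d_0 = (P=3/4, Q=0, R=1/4, S=0)
  d_1[P] = 3/4*4/9 + 0*1/3 + 1/4*4/9 + 0*1/9 = 4/9
  d_1[Q] = 3/4*1/9 + 0*2/9 + 1/4*2/9 + 0*2/9 = 5/36
  d_1[R] = 3/4*1/9 + 0*2/9 + 1/4*1/9 + 0*5/9 = 1/9
  d_1[S] = 3/4*1/3 + 0*2/9 + 1/4*2/9 + 0*1/9 = 11/36
d_1 = (P=4/9, Q=5/36, R=1/9, S=11/36)
  d_2[P] = 4/9*4/9 + 5/36*1/3 + 1/9*4/9 + 11/36*1/9 = 53/162
  d_2[Q] = 4/9*1/9 + 5/36*2/9 + 1/9*2/9 + 11/36*2/9 = 14/81
  d_2[R] = 4/9*1/9 + 5/36*2/9 + 1/9*1/9 + 11/36*5/9 = 85/324
  d_2[S] = 4/9*1/3 + 5/36*2/9 + 1/9*2/9 + 11/36*1/9 = 77/324
d_2 = (P=53/162, Q=14/81, R=85/324, S=77/324)
  d_3[P] = 53/162*4/9 + 14/81*1/3 + 85/324*4/9 + 77/324*1/9 = 1009/2916
  d_3[Q] = 53/162*1/9 + 14/81*2/9 + 85/324*2/9 + 77/324*2/9 = 271/1458
  d_3[R] = 53/162*1/9 + 14/81*2/9 + 85/324*1/9 + 77/324*5/9 = 172/729
  d_3[S] = 53/162*1/3 + 14/81*2/9 + 85/324*2/9 + 77/324*1/9 = 677/2916
d_3 = (P=1009/2916, Q=271/1458, R=172/729, S=677/2916)
  d_4[P] = 1009/2916*4/9 + 271/1458*1/3 + 172/729*4/9 + 677/2916*1/9 = 9091/26244
  d_4[Q] = 1009/2916*1/9 + 271/1458*2/9 + 172/729*2/9 + 677/2916*2/9 = 4823/26244
  d_4[R] = 1009/2916*1/9 + 271/1458*2/9 + 172/729*1/9 + 677/2916*5/9 = 3083/13122
  d_4[S] = 1009/2916*1/3 + 271/1458*2/9 + 172/729*2/9 + 677/2916*1/9 = 1541/6561
d_4 = (P=9091/26244, Q=4823/26244, R=3083/13122, S=1541/6561)

Answer: 9091/26244 4823/26244 3083/13122 1541/6561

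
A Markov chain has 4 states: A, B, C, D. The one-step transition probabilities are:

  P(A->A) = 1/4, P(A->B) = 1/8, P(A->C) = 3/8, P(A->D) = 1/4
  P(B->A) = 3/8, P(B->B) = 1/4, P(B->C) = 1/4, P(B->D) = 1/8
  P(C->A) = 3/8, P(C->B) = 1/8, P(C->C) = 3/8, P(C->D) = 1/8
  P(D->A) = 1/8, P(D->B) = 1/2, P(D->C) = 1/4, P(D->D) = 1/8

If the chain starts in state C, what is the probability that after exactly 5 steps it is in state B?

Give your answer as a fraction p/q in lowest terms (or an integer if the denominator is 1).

Answer: 6955/32768

Derivation:
Computing P^5 by repeated multiplication:
P^1 =
  A: [1/4, 1/8, 3/8, 1/4]
  B: [3/8, 1/4, 1/4, 1/8]
  C: [3/8, 1/8, 3/8, 1/8]
  D: [1/8, 1/2, 1/4, 1/8]
P^2 =
  A: [9/32, 15/64, 21/64, 5/32]
  B: [19/64, 13/64, 21/64, 11/64]
  C: [19/64, 3/16, 11/32, 11/64]
  D: [21/64, 15/64, 19/64, 9/64]
P^3 =
  A: [77/256, 109/512, 167/512, 41/256]
  B: [151/512, 55/256, 21/64, 83/512]
  C: [151/512, 109/512, 169/512, 83/512]
  D: [153/512, 53/256, 21/64, 85/512]
P^4 =
  A: [609/2048, 867/4096, 1345/4096, 333/2048]
  B: [1219/4096, 871/4096, 1343/4096, 663/4096]
  C: [1219/4096, 435/2048, 21/64, 663/4096]
  D: [1213/4096, 873/4096, 1345/4096, 665/4096]
P^5 =
  A: [4869/16384, 6961/32768, 10755/32768, 2657/16384]
  B: [9743/32768, 1739/8192, 5377/16384, 5315/32768]
  C: [9743/32768, 6955/32768, 10755/32768, 5315/32768]
  D: [9745/32768, 1741/8192, 5375/16384, 5309/32768]

(P^5)[C -> B] = 6955/32768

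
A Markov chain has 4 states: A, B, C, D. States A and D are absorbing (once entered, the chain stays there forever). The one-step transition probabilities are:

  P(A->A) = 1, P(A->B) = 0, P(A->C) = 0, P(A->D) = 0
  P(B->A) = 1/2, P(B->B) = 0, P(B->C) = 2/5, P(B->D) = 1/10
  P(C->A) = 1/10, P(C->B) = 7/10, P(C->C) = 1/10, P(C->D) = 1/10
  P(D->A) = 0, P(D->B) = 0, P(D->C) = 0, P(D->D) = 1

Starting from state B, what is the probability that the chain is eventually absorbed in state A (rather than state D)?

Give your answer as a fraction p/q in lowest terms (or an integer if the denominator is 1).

Let a_i = P(absorbed in A | start in state i).
Boundary conditions: a_A = 1, a_D = 0.
For each transient state i, a_i = sum_j P(i->j) * a_j:
  a_B = 1/2*a_A + 0*a_B + 2/5*a_C + 1/10*a_D
  a_C = 1/10*a_A + 7/10*a_B + 1/10*a_C + 1/10*a_D

Substituting a_A = 1 and a_D = 0, rearrange to (I - Q) a = r where r[i] = P(i -> A):
  [1, -2/5] . (a_B, a_C) = 1/2
  [-7/10, 9/10] . (a_B, a_C) = 1/10

Solving yields:
  a_B = 49/62
  a_C = 45/62

Starting state is B, so the absorption probability is a_B = 49/62.

Answer: 49/62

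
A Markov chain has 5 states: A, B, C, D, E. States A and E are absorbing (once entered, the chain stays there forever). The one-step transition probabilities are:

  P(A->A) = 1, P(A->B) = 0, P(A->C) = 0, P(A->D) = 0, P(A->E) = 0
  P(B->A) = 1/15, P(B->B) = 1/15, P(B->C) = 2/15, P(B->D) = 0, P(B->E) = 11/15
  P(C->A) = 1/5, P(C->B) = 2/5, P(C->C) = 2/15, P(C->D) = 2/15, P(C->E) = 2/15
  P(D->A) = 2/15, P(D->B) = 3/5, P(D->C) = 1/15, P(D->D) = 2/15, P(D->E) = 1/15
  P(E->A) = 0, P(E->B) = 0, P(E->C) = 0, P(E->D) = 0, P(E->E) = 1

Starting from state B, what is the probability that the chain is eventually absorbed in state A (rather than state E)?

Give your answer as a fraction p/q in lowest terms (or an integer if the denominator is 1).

Let a_i = P(absorbed in A | start in state i).
Boundary conditions: a_A = 1, a_E = 0.
For each transient state i, a_i = sum_j P(i->j) * a_j:
  a_B = 1/15*a_A + 1/15*a_B + 2/15*a_C + 0*a_D + 11/15*a_E
  a_C = 1/5*a_A + 2/5*a_B + 2/15*a_C + 2/15*a_D + 2/15*a_E
  a_D = 2/15*a_A + 3/5*a_B + 1/15*a_C + 2/15*a_D + 1/15*a_E

Substituting a_A = 1 and a_E = 0, rearrange to (I - Q) a = r where r[i] = P(i -> A):
  [14/15, -2/15, 0] . (a_B, a_C, a_D) = 1/15
  [-2/5, 13/15, -2/15] . (a_B, a_C, a_D) = 1/5
  [-3/5, -1/15, 13/15] . (a_B, a_C, a_D) = 2/15

Solving yields:
  a_B = 253/2146
  a_C = 349/1073
  a_D = 559/2146

Starting state is B, so the absorption probability is a_B = 253/2146.

Answer: 253/2146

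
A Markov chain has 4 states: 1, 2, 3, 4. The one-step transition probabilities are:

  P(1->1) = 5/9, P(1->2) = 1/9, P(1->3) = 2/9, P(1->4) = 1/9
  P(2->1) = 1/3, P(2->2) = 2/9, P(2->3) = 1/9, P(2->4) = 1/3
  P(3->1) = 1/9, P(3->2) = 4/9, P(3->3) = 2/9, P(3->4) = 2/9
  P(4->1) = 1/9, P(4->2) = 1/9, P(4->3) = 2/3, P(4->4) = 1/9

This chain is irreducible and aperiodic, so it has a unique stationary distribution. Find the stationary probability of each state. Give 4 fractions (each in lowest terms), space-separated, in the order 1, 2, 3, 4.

The stationary distribution satisfies pi = pi * P, i.e.:
  pi_1 = 5/9*pi_1 + 1/3*pi_2 + 1/9*pi_3 + 1/9*pi_4
  pi_2 = 1/9*pi_1 + 2/9*pi_2 + 4/9*pi_3 + 1/9*pi_4
  pi_3 = 2/9*pi_1 + 1/9*pi_2 + 2/9*pi_3 + 2/3*pi_4
  pi_4 = 1/9*pi_1 + 1/3*pi_2 + 2/9*pi_3 + 1/9*pi_4
with normalization: pi_1 + pi_2 + pi_3 + pi_4 = 1.

Using the first 3 balance equations plus normalization, the linear system A*pi = b is:
  [-4/9, 1/3, 1/9, 1/9] . pi = 0
  [1/9, -7/9, 4/9, 1/9] . pi = 0
  [2/9, 1/9, -7/9, 2/3] . pi = 0
  [1, 1, 1, 1] . pi = 1

Solving yields:
  pi_1 = 181/619
  pi_2 = 143/619
  pi_3 = 175/619
  pi_4 = 120/619

Verification (pi * P):
  181/619*5/9 + 143/619*1/3 + 175/619*1/9 + 120/619*1/9 = 181/619 = pi_1  (ok)
  181/619*1/9 + 143/619*2/9 + 175/619*4/9 + 120/619*1/9 = 143/619 = pi_2  (ok)
  181/619*2/9 + 143/619*1/9 + 175/619*2/9 + 120/619*2/3 = 175/619 = pi_3  (ok)
  181/619*1/9 + 143/619*1/3 + 175/619*2/9 + 120/619*1/9 = 120/619 = pi_4  (ok)

Answer: 181/619 143/619 175/619 120/619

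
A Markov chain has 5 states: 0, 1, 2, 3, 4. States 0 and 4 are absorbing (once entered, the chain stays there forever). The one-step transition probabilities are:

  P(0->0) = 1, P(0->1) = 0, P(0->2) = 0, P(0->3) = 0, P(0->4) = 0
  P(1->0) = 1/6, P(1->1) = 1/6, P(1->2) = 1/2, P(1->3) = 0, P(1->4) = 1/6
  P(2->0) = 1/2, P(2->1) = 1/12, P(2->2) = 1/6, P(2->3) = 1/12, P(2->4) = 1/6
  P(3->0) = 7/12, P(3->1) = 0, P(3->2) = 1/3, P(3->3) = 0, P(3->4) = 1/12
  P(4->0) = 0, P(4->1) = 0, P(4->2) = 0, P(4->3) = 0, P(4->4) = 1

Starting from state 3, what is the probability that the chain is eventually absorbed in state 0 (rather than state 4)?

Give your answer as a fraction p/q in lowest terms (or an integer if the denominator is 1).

Let a_i = P(absorbed in 0 | start in state i).
Boundary conditions: a_0 = 1, a_4 = 0.
For each transient state i, a_i = sum_j P(i->j) * a_j:
  a_1 = 1/6*a_0 + 1/6*a_1 + 1/2*a_2 + 0*a_3 + 1/6*a_4
  a_2 = 1/2*a_0 + 1/12*a_1 + 1/6*a_2 + 1/12*a_3 + 1/6*a_4
  a_3 = 7/12*a_0 + 0*a_1 + 1/3*a_2 + 0*a_3 + 1/12*a_4

Substituting a_0 = 1 and a_4 = 0, rearrange to (I - Q) a = r where r[i] = P(i -> 0):
  [5/6, -1/2, 0] . (a_1, a_2, a_3) = 1/6
  [-1/12, 5/6, -1/12] . (a_1, a_2, a_3) = 1/2
  [0, -1/3, 1] . (a_1, a_2, a_3) = 7/12

Solving yields:
  a_1 = 353/544
  a_2 = 407/544
  a_3 = 453/544

Starting state is 3, so the absorption probability is a_3 = 453/544.

Answer: 453/544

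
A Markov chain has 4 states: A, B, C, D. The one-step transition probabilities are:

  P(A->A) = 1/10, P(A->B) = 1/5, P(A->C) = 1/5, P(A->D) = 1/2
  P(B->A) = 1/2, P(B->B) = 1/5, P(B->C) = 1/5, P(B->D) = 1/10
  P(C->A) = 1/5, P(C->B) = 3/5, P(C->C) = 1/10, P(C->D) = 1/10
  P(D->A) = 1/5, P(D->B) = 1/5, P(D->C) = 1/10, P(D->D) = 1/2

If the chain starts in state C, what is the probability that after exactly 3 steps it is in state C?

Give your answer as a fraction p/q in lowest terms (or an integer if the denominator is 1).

Computing P^3 by repeated multiplication:
P^1 =
  A: [1/10, 1/5, 1/5, 1/2]
  B: [1/2, 1/5, 1/5, 1/10]
  C: [1/5, 3/5, 1/10, 1/10]
  D: [1/5, 1/5, 1/10, 1/2]
P^2 =
  A: [1/4, 7/25, 13/100, 17/50]
  B: [21/100, 7/25, 17/100, 17/50]
  C: [9/25, 6/25, 9/50, 11/50]
  D: [6/25, 6/25, 7/50, 19/50]
P^3 =
  A: [259/1000, 63/250, 153/1000, 42/125]
  B: [263/1000, 67/250, 149/1000, 8/25]
  C: [59/250, 34/125, 4/25, 83/250]
  D: [31/125, 32/125, 37/250, 87/250]

(P^3)[C -> C] = 4/25

Answer: 4/25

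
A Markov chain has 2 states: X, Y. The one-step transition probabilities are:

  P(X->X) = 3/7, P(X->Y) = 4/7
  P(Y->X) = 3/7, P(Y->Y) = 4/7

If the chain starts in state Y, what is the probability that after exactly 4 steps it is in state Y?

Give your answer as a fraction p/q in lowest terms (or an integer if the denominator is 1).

Answer: 4/7

Derivation:
Computing P^4 by repeated multiplication:
P^1 =
  X: [3/7, 4/7]
  Y: [3/7, 4/7]
P^2 =
  X: [3/7, 4/7]
  Y: [3/7, 4/7]
P^3 =
  X: [3/7, 4/7]
  Y: [3/7, 4/7]
P^4 =
  X: [3/7, 4/7]
  Y: [3/7, 4/7]

(P^4)[Y -> Y] = 4/7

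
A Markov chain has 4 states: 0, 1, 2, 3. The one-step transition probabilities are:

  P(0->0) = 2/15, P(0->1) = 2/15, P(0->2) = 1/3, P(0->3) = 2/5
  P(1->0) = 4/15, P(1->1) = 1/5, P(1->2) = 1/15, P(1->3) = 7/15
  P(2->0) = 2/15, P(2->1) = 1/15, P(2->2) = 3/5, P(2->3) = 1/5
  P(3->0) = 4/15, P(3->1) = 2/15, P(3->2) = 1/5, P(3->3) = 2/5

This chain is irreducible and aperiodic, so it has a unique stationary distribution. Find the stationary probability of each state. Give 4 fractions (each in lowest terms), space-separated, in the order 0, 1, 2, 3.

The stationary distribution satisfies pi = pi * P, i.e.:
  pi_0 = 2/15*pi_0 + 4/15*pi_1 + 2/15*pi_2 + 4/15*pi_3
  pi_1 = 2/15*pi_0 + 1/5*pi_1 + 1/15*pi_2 + 2/15*pi_3
  pi_2 = 1/3*pi_0 + 1/15*pi_1 + 3/5*pi_2 + 1/5*pi_3
  pi_3 = 2/5*pi_0 + 7/15*pi_1 + 1/5*pi_2 + 2/5*pi_3
with normalization: pi_0 + pi_1 + pi_2 + pi_3 = 1.

Using the first 3 balance equations plus normalization, the linear system A*pi = b is:
  [-13/15, 4/15, 2/15, 4/15] . pi = 0
  [2/15, -4/5, 1/15, 2/15] . pi = 0
  [1/3, 1/15, -2/5, 1/5] . pi = 0
  [1, 1, 1, 1] . pi = 1

Solving yields:
  pi_0 = 105/541
  pi_1 = 255/2164
  pi_2 = 379/1082
  pi_3 = 731/2164

Verification (pi * P):
  105/541*2/15 + 255/2164*4/15 + 379/1082*2/15 + 731/2164*4/15 = 105/541 = pi_0  (ok)
  105/541*2/15 + 255/2164*1/5 + 379/1082*1/15 + 731/2164*2/15 = 255/2164 = pi_1  (ok)
  105/541*1/3 + 255/2164*1/15 + 379/1082*3/5 + 731/2164*1/5 = 379/1082 = pi_2  (ok)
  105/541*2/5 + 255/2164*7/15 + 379/1082*1/5 + 731/2164*2/5 = 731/2164 = pi_3  (ok)

Answer: 105/541 255/2164 379/1082 731/2164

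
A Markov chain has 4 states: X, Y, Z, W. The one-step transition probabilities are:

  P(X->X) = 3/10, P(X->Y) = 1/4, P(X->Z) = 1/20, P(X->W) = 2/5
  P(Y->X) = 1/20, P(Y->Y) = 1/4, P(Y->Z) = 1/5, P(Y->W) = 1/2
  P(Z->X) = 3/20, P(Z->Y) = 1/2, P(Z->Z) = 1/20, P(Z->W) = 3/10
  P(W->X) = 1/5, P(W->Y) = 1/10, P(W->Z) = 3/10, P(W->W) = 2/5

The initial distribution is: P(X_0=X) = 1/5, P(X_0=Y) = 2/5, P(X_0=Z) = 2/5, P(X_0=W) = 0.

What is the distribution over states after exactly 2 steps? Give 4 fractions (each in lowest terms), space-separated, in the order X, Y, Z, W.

Answer: 39/250 87/400 81/400 53/125

Derivation:
Propagating the distribution step by step (d_{t+1} = d_t * P):
d_0 = (X=1/5, Y=2/5, Z=2/5, W=0)
  d_1[X] = 1/5*3/10 + 2/5*1/20 + 2/5*3/20 + 0*1/5 = 7/50
  d_1[Y] = 1/5*1/4 + 2/5*1/4 + 2/5*1/2 + 0*1/10 = 7/20
  d_1[Z] = 1/5*1/20 + 2/5*1/5 + 2/5*1/20 + 0*3/10 = 11/100
  d_1[W] = 1/5*2/5 + 2/5*1/2 + 2/5*3/10 + 0*2/5 = 2/5
d_1 = (X=7/50, Y=7/20, Z=11/100, W=2/5)
  d_2[X] = 7/50*3/10 + 7/20*1/20 + 11/100*3/20 + 2/5*1/5 = 39/250
  d_2[Y] = 7/50*1/4 + 7/20*1/4 + 11/100*1/2 + 2/5*1/10 = 87/400
  d_2[Z] = 7/50*1/20 + 7/20*1/5 + 11/100*1/20 + 2/5*3/10 = 81/400
  d_2[W] = 7/50*2/5 + 7/20*1/2 + 11/100*3/10 + 2/5*2/5 = 53/125
d_2 = (X=39/250, Y=87/400, Z=81/400, W=53/125)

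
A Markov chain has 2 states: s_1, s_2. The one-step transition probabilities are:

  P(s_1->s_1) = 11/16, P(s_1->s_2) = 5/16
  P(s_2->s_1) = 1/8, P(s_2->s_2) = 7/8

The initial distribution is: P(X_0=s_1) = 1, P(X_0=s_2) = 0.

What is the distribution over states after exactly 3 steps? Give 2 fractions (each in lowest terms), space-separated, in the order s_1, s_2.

Answer: 1691/4096 2405/4096

Derivation:
Propagating the distribution step by step (d_{t+1} = d_t * P):
d_0 = (s_1=1, s_2=0)
  d_1[s_1] = 1*11/16 + 0*1/8 = 11/16
  d_1[s_2] = 1*5/16 + 0*7/8 = 5/16
d_1 = (s_1=11/16, s_2=5/16)
  d_2[s_1] = 11/16*11/16 + 5/16*1/8 = 131/256
  d_2[s_2] = 11/16*5/16 + 5/16*7/8 = 125/256
d_2 = (s_1=131/256, s_2=125/256)
  d_3[s_1] = 131/256*11/16 + 125/256*1/8 = 1691/4096
  d_3[s_2] = 131/256*5/16 + 125/256*7/8 = 2405/4096
d_3 = (s_1=1691/4096, s_2=2405/4096)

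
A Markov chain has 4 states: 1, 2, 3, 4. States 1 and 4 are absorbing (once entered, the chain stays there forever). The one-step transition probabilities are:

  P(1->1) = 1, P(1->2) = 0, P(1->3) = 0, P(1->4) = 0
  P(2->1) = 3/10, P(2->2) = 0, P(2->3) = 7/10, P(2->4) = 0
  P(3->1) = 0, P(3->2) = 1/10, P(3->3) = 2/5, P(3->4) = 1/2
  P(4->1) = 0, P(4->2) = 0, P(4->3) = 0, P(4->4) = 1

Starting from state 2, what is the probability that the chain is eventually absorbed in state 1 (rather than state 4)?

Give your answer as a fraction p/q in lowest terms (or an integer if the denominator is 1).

Let a_i = P(absorbed in 1 | start in state i).
Boundary conditions: a_1 = 1, a_4 = 0.
For each transient state i, a_i = sum_j P(i->j) * a_j:
  a_2 = 3/10*a_1 + 0*a_2 + 7/10*a_3 + 0*a_4
  a_3 = 0*a_1 + 1/10*a_2 + 2/5*a_3 + 1/2*a_4

Substituting a_1 = 1 and a_4 = 0, rearrange to (I - Q) a = r where r[i] = P(i -> 1):
  [1, -7/10] . (a_2, a_3) = 3/10
  [-1/10, 3/5] . (a_2, a_3) = 0

Solving yields:
  a_2 = 18/53
  a_3 = 3/53

Starting state is 2, so the absorption probability is a_2 = 18/53.

Answer: 18/53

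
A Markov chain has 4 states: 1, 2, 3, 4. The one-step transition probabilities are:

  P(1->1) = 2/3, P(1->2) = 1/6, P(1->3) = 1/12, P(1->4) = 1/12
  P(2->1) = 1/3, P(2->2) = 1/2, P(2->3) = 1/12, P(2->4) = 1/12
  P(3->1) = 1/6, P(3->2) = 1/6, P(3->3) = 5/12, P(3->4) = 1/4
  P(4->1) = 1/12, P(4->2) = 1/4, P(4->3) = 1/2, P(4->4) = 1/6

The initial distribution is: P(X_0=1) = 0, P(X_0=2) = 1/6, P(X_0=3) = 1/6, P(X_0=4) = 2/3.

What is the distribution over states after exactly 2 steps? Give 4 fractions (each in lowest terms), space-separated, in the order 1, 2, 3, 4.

Answer: 29/108 59/216 7/24 1/6

Derivation:
Propagating the distribution step by step (d_{t+1} = d_t * P):
d_0 = (1=0, 2=1/6, 3=1/6, 4=2/3)
  d_1[1] = 0*2/3 + 1/6*1/3 + 1/6*1/6 + 2/3*1/12 = 5/36
  d_1[2] = 0*1/6 + 1/6*1/2 + 1/6*1/6 + 2/3*1/4 = 5/18
  d_1[3] = 0*1/12 + 1/6*1/12 + 1/6*5/12 + 2/3*1/2 = 5/12
  d_1[4] = 0*1/12 + 1/6*1/12 + 1/6*1/4 + 2/3*1/6 = 1/6
d_1 = (1=5/36, 2=5/18, 3=5/12, 4=1/6)
  d_2[1] = 5/36*2/3 + 5/18*1/3 + 5/12*1/6 + 1/6*1/12 = 29/108
  d_2[2] = 5/36*1/6 + 5/18*1/2 + 5/12*1/6 + 1/6*1/4 = 59/216
  d_2[3] = 5/36*1/12 + 5/18*1/12 + 5/12*5/12 + 1/6*1/2 = 7/24
  d_2[4] = 5/36*1/12 + 5/18*1/12 + 5/12*1/4 + 1/6*1/6 = 1/6
d_2 = (1=29/108, 2=59/216, 3=7/24, 4=1/6)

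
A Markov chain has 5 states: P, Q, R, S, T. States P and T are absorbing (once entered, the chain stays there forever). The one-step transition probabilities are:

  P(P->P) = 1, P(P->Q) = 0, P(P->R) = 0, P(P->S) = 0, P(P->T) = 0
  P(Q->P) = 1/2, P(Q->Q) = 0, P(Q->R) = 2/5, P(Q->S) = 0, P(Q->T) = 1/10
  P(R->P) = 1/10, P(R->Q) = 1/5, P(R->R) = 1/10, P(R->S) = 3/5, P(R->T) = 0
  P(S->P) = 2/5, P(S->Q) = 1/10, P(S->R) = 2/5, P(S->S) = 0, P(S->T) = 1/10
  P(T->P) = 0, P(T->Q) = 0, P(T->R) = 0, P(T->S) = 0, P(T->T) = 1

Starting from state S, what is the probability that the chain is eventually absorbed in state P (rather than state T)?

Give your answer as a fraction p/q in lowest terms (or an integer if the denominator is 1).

Answer: 457/556

Derivation:
Let a_i = P(absorbed in P | start in state i).
Boundary conditions: a_P = 1, a_T = 0.
For each transient state i, a_i = sum_j P(i->j) * a_j:
  a_Q = 1/2*a_P + 0*a_Q + 2/5*a_R + 0*a_S + 1/10*a_T
  a_R = 1/10*a_P + 1/5*a_Q + 1/10*a_R + 3/5*a_S + 0*a_T
  a_S = 2/5*a_P + 1/10*a_Q + 2/5*a_R + 0*a_S + 1/10*a_T

Substituting a_P = 1 and a_T = 0, rearrange to (I - Q) a = r where r[i] = P(i -> P):
  [1, -2/5, 0] . (a_Q, a_R, a_S) = 1/2
  [-1/5, 9/10, -3/5] . (a_Q, a_R, a_S) = 1/10
  [-1/10, -2/5, 1] . (a_Q, a_R, a_S) = 2/5

Solving yields:
  a_Q = 233/278
  a_R = 235/278
  a_S = 457/556

Starting state is S, so the absorption probability is a_S = 457/556.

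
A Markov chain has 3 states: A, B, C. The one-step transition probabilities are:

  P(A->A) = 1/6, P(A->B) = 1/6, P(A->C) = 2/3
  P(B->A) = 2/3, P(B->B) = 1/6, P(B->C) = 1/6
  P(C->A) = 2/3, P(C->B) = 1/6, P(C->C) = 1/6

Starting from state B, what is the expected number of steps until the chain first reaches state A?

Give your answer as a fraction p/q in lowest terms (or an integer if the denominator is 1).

Let h_i = expected steps to first reach A from state i.
Boundary: h_A = 0.
First-step equations for the other states:
  h_B = 1 + 2/3*h_A + 1/6*h_B + 1/6*h_C
  h_C = 1 + 2/3*h_A + 1/6*h_B + 1/6*h_C

Substituting h_A = 0 and rearranging gives the linear system (I - Q) h = 1:
  [5/6, -1/6] . (h_B, h_C) = 1
  [-1/6, 5/6] . (h_B, h_C) = 1

Solving yields:
  h_B = 3/2
  h_C = 3/2

Starting state is B, so the expected hitting time is h_B = 3/2.

Answer: 3/2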